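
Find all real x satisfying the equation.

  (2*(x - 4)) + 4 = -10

Step 1. [(2*(x - 4)) + 4 = -10] 2 divides every term; factor it out, so factor: (x - 4) + 2 = -5.
Step 2. [(x - 4) + 2 = -5] 2 comes off first (subtract 2), so sub: x - 4 = -7.
Step 3. [x - 4 = -7] add 4: x sits inside (… - 4), so sub: x = -3.

Answer: x ∈ {-3}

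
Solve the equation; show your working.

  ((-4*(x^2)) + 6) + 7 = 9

Step 1. [((-4*(x^2)) + 6) + 7 = 9] the outer +7 inverts by subtracting 7, so sub: (-4*(x^2)) + 6 = 2.
Step 2. [(-4*(x^2)) + 6 = 2] the outer +6 inverts by subtracting 6. So sub: -4*(x^2) = -4.
Step 3. [-4*(x^2) = -4] LHS = -4·(…); ÷-4 both sides. So div: x^2 = 1.
Step 4. [x^2 = 1] √ both sides: 1 ≥ 0 gives two branches ⇒ sqrt: x = 1 or -1.

Answer: x ∈ {-1, 1}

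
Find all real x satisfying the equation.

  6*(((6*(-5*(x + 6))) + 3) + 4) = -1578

Step 1. [6*(((6*(-5*(x + 6))) + 3) + 4) = -1578] LHS = 6·(…); ÷6 both sides, so div: ((6*(-5*(x + 6))) + 3) + 4 = -263.
Step 2. [((6*(-5*(x + 6))) + 3) + 4 = -263] peel the +4: subtract 4 from each side, so sub: (6*(-5*(x + 6))) + 3 = -267.
Step 3. [(6*(-5*(x + 6))) + 3 = -267] the outer +3 inverts by subtracting 3. So sub: 6*(-5*(x + 6)) = -270.
Step 4. [6*(-5*(x + 6)) = -270] 6 out front; divide by 6. So div: -5*(x + 6) = -45.
Step 5. [-5*(x + 6) = -45] divide by the outer -5. So div: x + 6 = 9.
Step 6. [x + 6 = 9] the outer +6 inverts by subtracting 6, so sub: x = 3.

Answer: x ∈ {3}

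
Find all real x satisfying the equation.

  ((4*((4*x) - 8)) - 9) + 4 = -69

Step 1. [((4*((4*x) - 8)) - 9) + 4 = -69] +4 is outermost — subtract 4 both sides. So sub: (4*((4*x) - 8)) - 9 = -73.
Step 2. [(4*((4*x) - 8)) - 9 = -73] 9 comes off first (add 9). So sub: 4*((4*x) - 8) = -64.
Step 3. [4*((4*x) - 8) = -64] leading coefficient 4: divide by 4 ⇒ div: (4*x) - 8 = -16.
Step 4. [(4*x) - 8 = -16] 4 | LHS and 4 | -16: pull 4 out, so factor: x - 2 = -4.
Step 5. [x - 2 = -4] -2 is outermost — add 2 both sides. So sub: x = -2.

Answer: x ∈ {-2}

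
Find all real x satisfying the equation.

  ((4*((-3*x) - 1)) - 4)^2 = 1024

Step 1. [((4*((-3*x) - 1)) - 4)^2 = 1024] 1024 ≥ 0, LHS is (·)² — take ±√, so sqrt: (4*((-3*x) - 1)) - 4 = 32 or -32.
Step 2. [(4*((-3*x) - 1)) - 4 = 32 or -32] 4 | LHS and 4 | 32 or -32: pull 4 out, so factor: ((-3*x) - 1) - 1 = 8 or -8.
Step 3. [((-3*x) - 1) - 1 = 8 or -8] 1 comes off first (add 1). So sub: (-3*x) - 1 = 9 or -7.
Step 4. [(-3*x) - 1 = 9 or -7] -1 is outermost — add 1 both sides, so sub: -3*x = 10 or -6.
Step 5. [-3*x = 10 or -6] leading coefficient -3: divide by -3, so div: x = -10/3 or 2.

Answer: x ∈ {-10/3, 2}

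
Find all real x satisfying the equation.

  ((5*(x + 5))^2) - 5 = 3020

Step 1. [((5*(x + 5))^2) - 5 = 3020] add 5: x sits inside (… - 5) ⇒ sub: (5*(x + 5))^2 = 3025.
Step 2. [(5*(x + 5))^2 = 3025] 3025 ≥ 0, LHS is (·)² — take ±√ ⇒ sqrt: 5*(x + 5) = 55 or -55.
Step 3. [5*(x + 5) = 55 or -55] divide by the outer 5, so div: x + 5 = 11 or -11.
Step 4. [x + 5 = 11 or -11] the outer +5 inverts by subtracting 5, so sub: x = 6 or -16.

Answer: x ∈ {-16, 6}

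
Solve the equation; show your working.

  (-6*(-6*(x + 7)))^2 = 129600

Step 1. [(-6*(-6*(x + 7)))^2 = 129600] LHS squared, RHS 129600 ≥ 0: apply √ (±), so sqrt: -6*(-6*(x + 7)) = 360 or -360.
Step 2. [-6*(-6*(x + 7)) = 360 or -360] LHS = -6·(…); ÷-6 both sides ⇒ div: -6*(x + 7) = -60 or 60.
Step 3. [-6*(x + 7) = -60 or 60] -6·(inner) — divide through by -6. So div: x + 7 = 10 or -10.
Step 4. [x + 7 = 10 or -10] peel the +7: subtract 7 from each side ⇒ sub: x = 3 or -17.

Answer: x ∈ {-17, 3}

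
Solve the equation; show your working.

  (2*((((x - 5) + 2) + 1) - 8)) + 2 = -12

Step 1. [(2*((((x - 5) + 2) + 1) - 8)) + 2 = -12] 2 | LHS and 2 | -12: pull 2 out, so factor: ((((x - 5) + 2) + 1) - 8) + 1 = -6.
Step 2. [((((x - 5) + 2) + 1) - 8) + 1 = -6] 1 comes off first (subtract 1). So sub: (((x - 5) + 2) + 1) - 8 = -7.
Step 3. [(((x - 5) + 2) + 1) - 8 = -7] -8 is outermost — add 8 both sides ⇒ sub: ((x - 5) + 2) + 1 = 1.
Step 4. [((x - 5) + 2) + 1 = 1] 1 comes off first (subtract 1) ⇒ sub: (x - 5) + 2 = 0.
Step 5. [(x - 5) + 2 = 0] the outer +2 inverts by subtracting 2, so sub: x - 5 = -2.
Step 6. [x - 5 = -2] 5 comes off first (add 5) ⇒ sub: x = 3.

Answer: x ∈ {3}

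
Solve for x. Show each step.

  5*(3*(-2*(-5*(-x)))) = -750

Step 1. [5*(3*(-2*(-5*(-x)))) = -750] divide by the outer 5. So div: 3*(-2*(-5*(-x))) = -150.
Step 2. [3*(-2*(-5*(-x))) = -150] divide by the outer 3. So div: -2*(-5*(-x)) = -50.
Step 3. [-2*(-5*(-x)) = -50] divide by the outer -2 ⇒ div: -5*(-x) = 25.
Step 4. [-5*(-x) = 25] divide by the outer -5. So div: -x = -5.
Step 5. [-x = -5] LHS negated; negate both sides, so neg: x = 5.

Answer: x ∈ {5}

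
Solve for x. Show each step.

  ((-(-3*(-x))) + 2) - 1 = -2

Step 1. [((-(-3*(-x))) + 2) - 1 = -2] the outer -1 inverts by adding 1 ⇒ sub: (-(-3*(-x))) + 2 = -1.
Step 2. [(-(-3*(-x))) + 2 = -1] subtract 2: x sits inside (… + 2), so sub: -(-3*(-x)) = -3.
Step 3. [-(-3*(-x)) = -3] LHS negated; negate both sides, so neg: -3*(-x) = 3.
Step 4. [-3*(-x) = 3] leading coefficient -3: divide by -3 ⇒ div: -x = -1.
Step 5. [-x = -1] flip signs both sides. So neg: x = 1.

Answer: x ∈ {1}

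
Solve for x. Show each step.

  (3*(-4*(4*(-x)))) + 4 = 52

Step 1. [(3*(-4*(4*(-x)))) + 4 = 52] +4 is outermost — subtract 4 both sides ⇒ sub: 3*(-4*(4*(-x))) = 48.
Step 2. [3*(-4*(4*(-x))) = 48] 3·(inner) — divide through by 3, so div: -4*(4*(-x)) = 16.
Step 3. [-4*(4*(-x)) = 16] divide by the outer -4, so div: 4*(-x) = -4.
Step 4. [4*(-x) = -4] 4 out front; divide by 4. So div: -x = -1.
Step 5. [-x = -1] flip signs both sides ⇒ neg: x = 1.

Answer: x ∈ {1}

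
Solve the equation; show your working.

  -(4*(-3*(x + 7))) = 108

Step 1. [-(4*(-3*(x + 7))) = 108] leading − — multiply by −1 ⇒ neg: 4*(-3*(x + 7)) = -108.
Step 2. [4*(-3*(x + 7)) = -108] leading coefficient 4: divide by 4 ⇒ div: -3*(x + 7) = -27.
Step 3. [-3*(x + 7) = -27] -3·(inner) — divide through by -3 ⇒ div: x + 7 = 9.
Step 4. [x + 7 = 9] +7 is outermost — subtract 7 both sides ⇒ sub: x = 2.

Answer: x ∈ {2}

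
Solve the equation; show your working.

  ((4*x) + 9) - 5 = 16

Step 1. [((4*x) + 9) - 5 = 16] peel the -5: add 5 from each side, so sub: (4*x) + 9 = 21.
Step 2. [(4*x) + 9 = 21] +9 is outermost — subtract 9 both sides ⇒ sub: 4*x = 12.
Step 3. [4*x = 12] 4 out front; divide by 4 ⇒ div: x = 3.

Answer: x ∈ {3}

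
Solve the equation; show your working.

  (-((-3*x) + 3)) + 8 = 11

Step 1. [(-((-3*x) + 3)) + 8 = 11] the outer +8 inverts by subtracting 8, so sub: -((-3*x) + 3) = 3.
Step 2. [-((-3*x) + 3) = 3] leading − — multiply by −1. So neg: (-3*x) + 3 = -3.
Step 3. [(-3*x) + 3 = -3] +3 is outermost — subtract 3 both sides ⇒ sub: -3*x = -6.
Step 4. [-3*x = -6] -3·(inner) — divide through by -3. So div: x = 2.

Answer: x ∈ {2}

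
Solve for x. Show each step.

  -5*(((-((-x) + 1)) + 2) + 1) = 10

Step 1. [-5*(((-((-x) + 1)) + 2) + 1) = 10] -5 out front; divide by -5, so div: ((-((-x) + 1)) + 2) + 1 = -2.
Step 2. [((-((-x) + 1)) + 2) + 1 = -2] the outer +1 inverts by subtracting 1 ⇒ sub: (-((-x) + 1)) + 2 = -3.
Step 3. [(-((-x) + 1)) + 2 = -3] 2 comes off first (subtract 2). So sub: -((-x) + 1) = -5.
Step 4. [-((-x) + 1) = -5] leading − — multiply by −1 ⇒ neg: (-x) + 1 = 5.
Step 5. [(-x) + 1 = 5] +1 is outermost — subtract 1 both sides. So sub: -x = 4.
Step 6. [-x = 4] leading − — multiply by −1 ⇒ neg: x = -4.

Answer: x ∈ {-4}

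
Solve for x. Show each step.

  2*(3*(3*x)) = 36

Step 1. [2*(3*(3*x)) = 36] leading coefficient 2: divide by 2. So div: 3*(3*x) = 18.
Step 2. [3*(3*x) = 18] LHS = 3·(…); ÷3 both sides. So div: 3*x = 6.
Step 3. [3*x = 6] 3 out front; divide by 3. So div: x = 2.

Answer: x ∈ {2}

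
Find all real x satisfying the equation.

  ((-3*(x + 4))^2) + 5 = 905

Step 1. [((-3*(x + 4))^2) + 5 = 905] subtract 5: x sits inside (… + 5), so sub: (-3*(x + 4))^2 = 900.
Step 2. [(-3*(x + 4))^2 = 900] 900 ≥ 0, LHS is (·)² — take ±√, so sqrt: -3*(x + 4) = 30 or -30.
Step 3. [-3*(x + 4) = 30 or -30] leading coefficient -3: divide by -3. So div: x + 4 = -10 or 10.
Step 4. [x + 4 = -10 or 10] the outer +4 inverts by subtracting 4. So sub: x = -14 or 6.

Answer: x ∈ {-14, 6}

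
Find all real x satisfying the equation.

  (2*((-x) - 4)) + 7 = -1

Step 1. [(2*((-x) - 4)) + 7 = -1] peel the +7: subtract 7 from each side ⇒ sub: 2*((-x) - 4) = -8.
Step 2. [2*((-x) - 4) = -8] 2·(inner) — divide through by 2, so div: (-x) - 4 = -4.
Step 3. [(-x) - 4 = -4] 4 comes off first (add 4) ⇒ sub: -x = 0.
Step 4. [-x = 0] leading − — multiply by −1, so neg: x = 0.

Answer: x ∈ {0}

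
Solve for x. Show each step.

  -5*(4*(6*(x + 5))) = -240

Step 1. [-5*(4*(6*(x + 5))) = -240] leading coefficient -5: divide by -5. So div: 4*(6*(x + 5)) = 48.
Step 2. [4*(6*(x + 5)) = 48] 4·(inner) — divide through by 4 ⇒ div: 6*(x + 5) = 12.
Step 3. [6*(x + 5) = 12] 6 out front; divide by 6, so div: x + 5 = 2.
Step 4. [x + 5 = 2] subtract 5: x sits inside (… + 5) ⇒ sub: x = -3.

Answer: x ∈ {-3}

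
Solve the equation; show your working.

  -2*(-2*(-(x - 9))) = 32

Step 1. [-2*(-2*(-(x - 9))) = 32] -2 out front; divide by -2. So div: -2*(-(x - 9)) = -16.
Step 2. [-2*(-(x - 9)) = -16] divide by the outer -2 ⇒ div: -(x - 9) = 8.
Step 3. [-(x - 9) = 8] leading − — multiply by −1 ⇒ neg: x - 9 = -8.
Step 4. [x - 9 = -8] the outer -9 inverts by adding 9 ⇒ sub: x = 1.

Answer: x ∈ {1}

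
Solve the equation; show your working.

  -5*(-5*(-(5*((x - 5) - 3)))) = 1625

Step 1. [-5*(-5*(-(5*((x - 5) - 3)))) = 1625] leading coefficient -5: divide by -5 ⇒ div: -5*(-(5*((x - 5) - 3))) = -325.
Step 2. [-5*(-(5*((x - 5) - 3))) = -325] LHS = -5·(…); ÷-5 both sides. So div: -(5*((x - 5) - 3)) = 65.
Step 3. [-(5*((x - 5) - 3)) = 65] flip signs both sides. So neg: 5*((x - 5) - 3) = -65.
Step 4. [5*((x - 5) - 3) = -65] 5 out front; divide by 5, so div: (x - 5) - 3 = -13.
Step 5. [(x - 5) - 3 = -13] add 3: x sits inside (… - 3), so sub: x - 5 = -10.
Step 6. [x - 5 = -10] add 5: x sits inside (… - 5). So sub: x = -5.

Answer: x ∈ {-5}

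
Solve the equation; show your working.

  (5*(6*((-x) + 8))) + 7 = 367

Step 1. [(5*(6*((-x) + 8))) + 7 = 367] +7 is outermost — subtract 7 both sides ⇒ sub: 5*(6*((-x) + 8)) = 360.
Step 2. [5*(6*((-x) + 8)) = 360] leading coefficient 5: divide by 5. So div: 6*((-x) + 8) = 72.
Step 3. [6*((-x) + 8) = 72] 6·(inner) — divide through by 6, so div: (-x) + 8 = 12.
Step 4. [(-x) + 8 = 12] the outer +8 inverts by subtracting 8 ⇒ sub: -x = 4.
Step 5. [-x = 4] leading − — multiply by −1. So neg: x = -4.

Answer: x ∈ {-4}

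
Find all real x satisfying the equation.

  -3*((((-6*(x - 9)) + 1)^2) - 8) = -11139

Step 1. [-3*((((-6*(x - 9)) + 1)^2) - 8) = -11139] LHS = -3·(…); ÷-3 both sides ⇒ div: (((-6*(x - 9)) + 1)^2) - 8 = 3713.
Step 2. [(((-6*(x - 9)) + 1)^2) - 8 = 3713] peel the -8: add 8 from each side. So sub: ((-6*(x - 9)) + 1)^2 = 3721.
Step 3. [((-6*(x - 9)) + 1)^2 = 3721] 3721 ≥ 0, LHS is (·)² — take ±√. So sqrt: (-6*(x - 9)) + 1 = 61 or -61.
Step 4. [(-6*(x - 9)) + 1 = 61 or -61] peel the +1: subtract 1 from each side. So sub: -6*(x - 9) = 60 or -62.
Step 5. [-6*(x - 9) = 60 or -62] leading coefficient -6: divide by -6, so div: x - 9 = -10 or 31/3.
Step 6. [x - 9 = -10 or 31/3] 9 comes off first (add 9) ⇒ sub: x = -1 or 58/3.

Answer: x ∈ {-1, 58/3}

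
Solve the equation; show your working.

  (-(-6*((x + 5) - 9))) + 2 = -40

Step 1. [(-(-6*((x + 5) - 9))) + 2 = -40] peel the +2: subtract 2 from each side ⇒ sub: -(-6*((x + 5) - 9)) = -42.
Step 2. [-(-6*((x + 5) - 9)) = -42] leading − — multiply by −1. So neg: -6*((x + 5) - 9) = 42.
Step 3. [-6*((x + 5) - 9) = 42] divide by the outer -6. So div: (x + 5) - 9 = -7.
Step 4. [(x + 5) - 9 = -7] -9 is outermost — add 9 both sides. So sub: x + 5 = 2.
Step 5. [x + 5 = 2] subtract 5: x sits inside (… + 5), so sub: x = -3.

Answer: x ∈ {-3}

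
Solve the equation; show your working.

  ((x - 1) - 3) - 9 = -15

Step 1. [((x - 1) - 3) - 9 = -15] -9 is outermost — add 9 both sides. So sub: (x - 1) - 3 = -6.
Step 2. [(x - 1) - 3 = -6] 3 comes off first (add 3) ⇒ sub: x - 1 = -3.
Step 3. [x - 1 = -3] -1 is outermost — add 1 both sides, so sub: x = -2.

Answer: x ∈ {-2}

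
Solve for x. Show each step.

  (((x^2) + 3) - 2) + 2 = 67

Step 1. [(((x^2) + 3) - 2) + 2 = 67] subtract 2: x sits inside (… + 2) ⇒ sub: ((x^2) + 3) - 2 = 65.
Step 2. [((x^2) + 3) - 2 = 65] add 2: x sits inside (… - 2), so sub: (x^2) + 3 = 67.
Step 3. [(x^2) + 3 = 67] the outer +3 inverts by subtracting 3. So sub: x^2 = 64.
Step 4. [x^2 = 64] 64 ≥ 0, LHS is (·)² — take ±√. So sqrt: x = 8 or -8.

Answer: x ∈ {-8, 8}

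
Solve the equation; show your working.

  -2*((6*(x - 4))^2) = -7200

Step 1. [-2*((6*(x - 4))^2) = -7200] -2 out front; divide by -2. So div: (6*(x - 4))^2 = 3600.
Step 2. [(6*(x - 4))^2 = 3600] LHS squared, RHS 3600 ≥ 0: apply √ (±) ⇒ sqrt: 6*(x - 4) = 60 or -60.
Step 3. [6*(x - 4) = 60 or -60] LHS = 6·(…); ÷6 both sides, so div: x - 4 = 10 or -10.
Step 4. [x - 4 = 10 or -10] -4 is outermost — add 4 both sides. So sub: x = 14 or -6.

Answer: x ∈ {-6, 14}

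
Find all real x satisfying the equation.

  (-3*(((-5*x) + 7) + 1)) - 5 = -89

Step 1. [(-3*(((-5*x) + 7) + 1)) - 5 = -89] add 5: x sits inside (… - 5). So sub: -3*(((-5*x) + 7) + 1) = -84.
Step 2. [-3*(((-5*x) + 7) + 1) = -84] -3·(inner) — divide through by -3 ⇒ div: ((-5*x) + 7) + 1 = 28.
Step 3. [((-5*x) + 7) + 1 = 28] +1 is outermost — subtract 1 both sides, so sub: (-5*x) + 7 = 27.
Step 4. [(-5*x) + 7 = 27] +7 is outermost — subtract 7 both sides, so sub: -5*x = 20.
Step 5. [-5*x = 20] divide by the outer -5, so div: x = -4.

Answer: x ∈ {-4}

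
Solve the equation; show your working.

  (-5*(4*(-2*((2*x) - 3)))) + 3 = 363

Step 1. [(-5*(4*(-2*((2*x) - 3)))) + 3 = 363] the outer +3 inverts by subtracting 3, so sub: -5*(4*(-2*((2*x) - 3))) = 360.
Step 2. [-5*(4*(-2*((2*x) - 3))) = 360] leading coefficient -5: divide by -5 ⇒ div: 4*(-2*((2*x) - 3)) = -72.
Step 3. [4*(-2*((2*x) - 3)) = -72] 4 out front; divide by 4 ⇒ div: -2*((2*x) - 3) = -18.
Step 4. [-2*((2*x) - 3) = -18] leading coefficient -2: divide by -2 ⇒ div: (2*x) - 3 = 9.
Step 5. [(2*x) - 3 = 9] add 3: x sits inside (… - 3). So sub: 2*x = 12.
Step 6. [2*x = 12] 2 out front; divide by 2. So div: x = 6.

Answer: x ∈ {6}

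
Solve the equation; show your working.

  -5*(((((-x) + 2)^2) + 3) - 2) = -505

Step 1. [-5*(((((-x) + 2)^2) + 3) - 2) = -505] -5·(inner) — divide through by -5 ⇒ div: ((((-x) + 2)^2) + 3) - 2 = 101.
Step 2. [((((-x) + 2)^2) + 3) - 2 = 101] add 2: x sits inside (… - 2) ⇒ sub: (((-x) + 2)^2) + 3 = 103.
Step 3. [(((-x) + 2)^2) + 3 = 103] the outer +3 inverts by subtracting 3, so sub: ((-x) + 2)^2 = 100.
Step 4. [((-x) + 2)^2 = 100] LHS squared, RHS 100 ≥ 0: apply √ (±) ⇒ sqrt: (-x) + 2 = 10 or -10.
Step 5. [(-x) + 2 = 10 or -10] +2 is outermost — subtract 2 both sides, so sub: -x = 8 or -12.
Step 6. [-x = 8 or -12] LHS negated; negate both sides ⇒ neg: x = -8 or 12.

Answer: x ∈ {-8, 12}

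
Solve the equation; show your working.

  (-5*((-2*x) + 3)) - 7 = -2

Step 1. [(-5*((-2*x) + 3)) - 7 = -2] add 7: x sits inside (… - 7) ⇒ sub: -5*((-2*x) + 3) = 5.
Step 2. [-5*((-2*x) + 3) = 5] divide by the outer -5, so div: (-2*x) + 3 = -1.
Step 3. [(-2*x) + 3 = -1] subtract 3: x sits inside (… + 3) ⇒ sub: -2*x = -4.
Step 4. [-2*x = -4] leading coefficient -2: divide by -2 ⇒ div: x = 2.

Answer: x ∈ {2}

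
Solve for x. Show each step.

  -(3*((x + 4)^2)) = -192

Step 1. [-(3*((x + 4)^2)) = -192] leading − — multiply by −1. So neg: 3*((x + 4)^2) = 192.
Step 2. [3*((x + 4)^2) = 192] 3 out front; divide by 3, so div: (x + 4)^2 = 64.
Step 3. [(x + 4)^2 = 64] 64 ≥ 0, LHS is (·)² — take ±√ ⇒ sqrt: x + 4 = 8 or -8.
Step 4. [x + 4 = 8 or -8] 4 comes off first (subtract 4). So sub: x = 4 or -12.

Answer: x ∈ {-12, 4}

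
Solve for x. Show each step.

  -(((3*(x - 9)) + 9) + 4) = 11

Step 1. [-(((3*(x - 9)) + 9) + 4) = 11] LHS negated; negate both sides ⇒ neg: ((3*(x - 9)) + 9) + 4 = -11.
Step 2. [((3*(x - 9)) + 9) + 4 = -11] peel the +4: subtract 4 from each side ⇒ sub: (3*(x - 9)) + 9 = -15.
Step 3. [(3*(x - 9)) + 9 = -15] the outer +9 inverts by subtracting 9. So sub: 3*(x - 9) = -24.
Step 4. [3*(x - 9) = -24] leading coefficient 3: divide by 3, so div: x - 9 = -8.
Step 5. [x - 9 = -8] the outer -9 inverts by adding 9 ⇒ sub: x = 1.

Answer: x ∈ {1}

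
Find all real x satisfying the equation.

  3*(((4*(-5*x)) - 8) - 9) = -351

Step 1. [3*(((4*(-5*x)) - 8) - 9) = -351] LHS = 3·(…); ÷3 both sides ⇒ div: ((4*(-5*x)) - 8) - 9 = -117.
Step 2. [((4*(-5*x)) - 8) - 9 = -117] add 9: x sits inside (… - 9), so sub: (4*(-5*x)) - 8 = -108.
Step 3. [(4*(-5*x)) - 8 = -108] -8 is outermost — add 8 both sides, so sub: 4*(-5*x) = -100.
Step 4. [4*(-5*x) = -100] 4 out front; divide by 4. So div: -5*x = -25.
Step 5. [-5*x = -25] LHS = -5·(…); ÷-5 both sides ⇒ div: x = 5.

Answer: x ∈ {5}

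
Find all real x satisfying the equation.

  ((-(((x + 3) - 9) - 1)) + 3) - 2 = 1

Step 1. [((-(((x + 3) - 9) - 1)) + 3) - 2 = 1] peel the -2: add 2 from each side. So sub: (-(((x + 3) - 9) - 1)) + 3 = 3.
Step 2. [(-(((x + 3) - 9) - 1)) + 3 = 3] +3 is outermost — subtract 3 both sides, so sub: -(((x + 3) - 9) - 1) = 0.
Step 3. [-(((x + 3) - 9) - 1) = 0] leading − — multiply by −1, so neg: ((x + 3) - 9) - 1 = 0.
Step 4. [((x + 3) - 9) - 1 = 0] -1 is outermost — add 1 both sides ⇒ sub: (x + 3) - 9 = 1.
Step 5. [(x + 3) - 9 = 1] the outer -9 inverts by adding 9. So sub: x + 3 = 10.
Step 6. [x + 3 = 10] the outer +3 inverts by subtracting 3, so sub: x = 7.

Answer: x ∈ {7}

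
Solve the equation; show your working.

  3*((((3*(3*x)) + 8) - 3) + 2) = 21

Step 1. [3*((((3*(3*x)) + 8) - 3) + 2) = 21] 3·(inner) — divide through by 3. So div: (((3*(3*x)) + 8) - 3) + 2 = 7.
Step 2. [(((3*(3*x)) + 8) - 3) + 2 = 7] 2 comes off first (subtract 2) ⇒ sub: ((3*(3*x)) + 8) - 3 = 5.
Step 3. [((3*(3*x)) + 8) - 3 = 5] the outer -3 inverts by adding 3, so sub: (3*(3*x)) + 8 = 8.
Step 4. [(3*(3*x)) + 8 = 8] subtract 8: x sits inside (… + 8) ⇒ sub: 3*(3*x) = 0.
Step 5. [3*(3*x) = 0] leading coefficient 3: divide by 3, so div: 3*x = 0.
Step 6. [3*x = 0] 3 out front; divide by 3 ⇒ div: x = 0.

Answer: x ∈ {0}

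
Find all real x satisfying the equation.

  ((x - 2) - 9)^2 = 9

Step 1. [((x - 2) - 9)^2 = 9] 9 ≥ 0, LHS is (·)² — take ±√. So sqrt: (x - 2) - 9 = 3 or -3.
Step 2. [(x - 2) - 9 = 3 or -3] -9 is outermost — add 9 both sides, so sub: x - 2 = 12 or 6.
Step 3. [x - 2 = 12 or 6] peel the -2: add 2 from each side, so sub: x = 14 or 8.

Answer: x ∈ {8, 14}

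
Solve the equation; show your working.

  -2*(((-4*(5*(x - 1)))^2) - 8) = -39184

Step 1. [-2*(((-4*(5*(x - 1)))^2) - 8) = -39184] -2·(inner) — divide through by -2 ⇒ div: ((-4*(5*(x - 1)))^2) - 8 = 19592.
Step 2. [((-4*(5*(x - 1)))^2) - 8 = 19592] -8 is outermost — add 8 both sides ⇒ sub: (-4*(5*(x - 1)))^2 = 19600.
Step 3. [(-4*(5*(x - 1)))^2 = 19600] LHS squared, RHS 19600 ≥ 0: apply √ (±) ⇒ sqrt: -4*(5*(x - 1)) = 140 or -140.
Step 4. [-4*(5*(x - 1)) = 140 or -140] LHS = -4·(…); ÷-4 both sides ⇒ div: 5*(x - 1) = -35 or 35.
Step 5. [5*(x - 1) = -35 or 35] LHS = 5·(…); ÷5 both sides. So div: x - 1 = -7 or 7.
Step 6. [x - 1 = -7 or 7] 1 comes off first (add 1). So sub: x = -6 or 8.

Answer: x ∈ {-6, 8}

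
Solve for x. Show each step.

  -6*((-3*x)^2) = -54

Step 1. [-6*((-3*x)^2) = -54] LHS = -6·(…); ÷-6 both sides, so div: (-3*x)^2 = 9.
Step 2. [(-3*x)^2 = 9] 9 ≥ 0, LHS is (·)² — take ±√, so sqrt: -3*x = 3 or -3.
Step 3. [-3*x = 3 or -3] -3·(inner) — divide through by -3. So div: x = -1 or 1.

Answer: x ∈ {-1, 1}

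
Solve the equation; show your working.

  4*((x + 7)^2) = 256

Step 1. [4*((x + 7)^2) = 256] leading coefficient 4: divide by 4. So div: (x + 7)^2 = 64.
Step 2. [(x + 7)^2 = 64] 64 ≥ 0, LHS is (·)² — take ±√, so sqrt: x + 7 = 8 or -8.
Step 3. [x + 7 = 8 or -8] 7 comes off first (subtract 7), so sub: x = 1 or -15.

Answer: x ∈ {-15, 1}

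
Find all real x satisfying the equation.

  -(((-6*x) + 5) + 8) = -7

Step 1. [-(((-6*x) + 5) + 8) = -7] LHS negated; negate both sides, so neg: ((-6*x) + 5) + 8 = 7.
Step 2. [((-6*x) + 5) + 8 = 7] peel the +8: subtract 8 from each side, so sub: (-6*x) + 5 = -1.
Step 3. [(-6*x) + 5 = -1] the outer +5 inverts by subtracting 5. So sub: -6*x = -6.
Step 4. [-6*x = -6] leading coefficient -6: divide by -6 ⇒ div: x = 1.

Answer: x ∈ {1}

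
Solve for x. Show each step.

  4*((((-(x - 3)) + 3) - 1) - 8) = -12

Step 1. [4*((((-(x - 3)) + 3) - 1) - 8) = -12] LHS = 4·(…); ÷4 both sides. So div: (((-(x - 3)) + 3) - 1) - 8 = -3.
Step 2. [(((-(x - 3)) + 3) - 1) - 8 = -3] peel the -8: add 8 from each side. So sub: ((-(x - 3)) + 3) - 1 = 5.
Step 3. [((-(x - 3)) + 3) - 1 = 5] the outer -1 inverts by adding 1 ⇒ sub: (-(x - 3)) + 3 = 6.
Step 4. [(-(x - 3)) + 3 = 6] peel the +3: subtract 3 from each side. So sub: -(x - 3) = 3.
Step 5. [-(x - 3) = 3] leading − — multiply by −1. So neg: x - 3 = -3.
Step 6. [x - 3 = -3] peel the -3: add 3 from each side. So sub: x = 0.

Answer: x ∈ {0}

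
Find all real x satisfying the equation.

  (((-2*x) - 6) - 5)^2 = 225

Step 1. [(((-2*x) - 6) - 5)^2 = 225] LHS squared, RHS 225 ≥ 0: apply √ (±). So sqrt: ((-2*x) - 6) - 5 = 15 or -15.
Step 2. [((-2*x) - 6) - 5 = 15 or -15] add 5: x sits inside (… - 5). So sub: (-2*x) - 6 = 20 or -10.
Step 3. [(-2*x) - 6 = 20 or -10] -2 | LHS and -2 | 20 or -10: pull -2 out, so factor: x + 3 = -10 or 5.
Step 4. [x + 3 = -10 or 5] the outer +3 inverts by subtracting 3 ⇒ sub: x = -13 or 2.

Answer: x ∈ {-13, 2}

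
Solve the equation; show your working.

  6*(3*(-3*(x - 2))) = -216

Step 1. [6*(3*(-3*(x - 2))) = -216] 6 out front; divide by 6 ⇒ div: 3*(-3*(x - 2)) = -36.
Step 2. [3*(-3*(x - 2)) = -36] divide by the outer 3, so div: -3*(x - 2) = -12.
Step 3. [-3*(x - 2) = -12] leading coefficient -3: divide by -3. So div: x - 2 = 4.
Step 4. [x - 2 = 4] -2 is outermost — add 2 both sides ⇒ sub: x = 6.

Answer: x ∈ {6}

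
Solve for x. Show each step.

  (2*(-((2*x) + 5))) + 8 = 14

Step 1. [(2*(-((2*x) + 5))) + 8 = 14] peel the +8: subtract 8 from each side ⇒ sub: 2*(-((2*x) + 5)) = 6.
Step 2. [2*(-((2*x) + 5)) = 6] 2·(inner) — divide through by 2. So div: -((2*x) + 5) = 3.
Step 3. [-((2*x) + 5) = 3] LHS negated; negate both sides, so neg: (2*x) + 5 = -3.
Step 4. [(2*x) + 5 = -3] the outer +5 inverts by subtracting 5 ⇒ sub: 2*x = -8.
Step 5. [2*x = -8] LHS = 2·(…); ÷2 both sides ⇒ div: x = -4.

Answer: x ∈ {-4}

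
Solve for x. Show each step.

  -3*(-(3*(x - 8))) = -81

Step 1. [-3*(-(3*(x - 8))) = -81] -3 out front; divide by -3. So div: -(3*(x - 8)) = 27.
Step 2. [-(3*(x - 8)) = 27] LHS negated; negate both sides, so neg: 3*(x - 8) = -27.
Step 3. [3*(x - 8) = -27] 3 out front; divide by 3. So div: x - 8 = -9.
Step 4. [x - 8 = -9] 8 comes off first (add 8). So sub: x = -1.

Answer: x ∈ {-1}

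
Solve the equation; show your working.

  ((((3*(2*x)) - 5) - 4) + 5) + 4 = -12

Step 1. [((((3*(2*x)) - 5) - 4) + 5) + 4 = -12] +4 is outermost — subtract 4 both sides, so sub: (((3*(2*x)) - 5) - 4) + 5 = -16.
Step 2. [(((3*(2*x)) - 5) - 4) + 5 = -16] peel the +5: subtract 5 from each side. So sub: ((3*(2*x)) - 5) - 4 = -21.
Step 3. [((3*(2*x)) - 5) - 4 = -21] add 4: x sits inside (… - 4). So sub: (3*(2*x)) - 5 = -17.
Step 4. [(3*(2*x)) - 5 = -17] add 5: x sits inside (… - 5). So sub: 3*(2*x) = -12.
Step 5. [3*(2*x) = -12] leading coefficient 3: divide by 3, so div: 2*x = -4.
Step 6. [2*x = -4] 2 out front; divide by 2, so div: x = -2.

Answer: x ∈ {-2}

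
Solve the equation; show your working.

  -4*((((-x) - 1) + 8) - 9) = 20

Step 1. [-4*((((-x) - 1) + 8) - 9) = 20] -4·(inner) — divide through by -4. So div: (((-x) - 1) + 8) - 9 = -5.
Step 2. [(((-x) - 1) + 8) - 9 = -5] 9 comes off first (add 9). So sub: ((-x) - 1) + 8 = 4.
Step 3. [((-x) - 1) + 8 = 4] +8 is outermost — subtract 8 both sides ⇒ sub: (-x) - 1 = -4.
Step 4. [(-x) - 1 = -4] peel the -1: add 1 from each side. So sub: -x = -3.
Step 5. [-x = -3] leading − — multiply by −1, so neg: x = 3.

Answer: x ∈ {3}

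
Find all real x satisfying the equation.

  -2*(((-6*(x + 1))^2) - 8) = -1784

Step 1. [-2*(((-6*(x + 1))^2) - 8) = -1784] -2 out front; divide by -2, so div: ((-6*(x + 1))^2) - 8 = 892.
Step 2. [((-6*(x + 1))^2) - 8 = 892] 8 comes off first (add 8), so sub: (-6*(x + 1))^2 = 900.
Step 3. [(-6*(x + 1))^2 = 900] √ both sides: 900 ≥ 0 gives two branches, so sqrt: -6*(x + 1) = 30 or -30.
Step 4. [-6*(x + 1) = 30 or -30] -6·(inner) — divide through by -6 ⇒ div: x + 1 = -5 or 5.
Step 5. [x + 1 = -5 or 5] subtract 1: x sits inside (… + 1), so sub: x = -6 or 4.

Answer: x ∈ {-6, 4}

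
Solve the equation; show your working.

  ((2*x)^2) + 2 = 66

Step 1. [((2*x)^2) + 2 = 66] subtract 2: x sits inside (… + 2) ⇒ sub: (2*x)^2 = 64.
Step 2. [(2*x)^2 = 64] LHS squared, RHS 64 ≥ 0: apply √ (±) ⇒ sqrt: 2*x = 8 or -8.
Step 3. [2*x = 8 or -8] divide by the outer 2. So div: x = 4 or -4.

Answer: x ∈ {-4, 4}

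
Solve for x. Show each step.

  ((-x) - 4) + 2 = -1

Step 1. [((-x) - 4) + 2 = -1] 2 comes off first (subtract 2) ⇒ sub: (-x) - 4 = -3.
Step 2. [(-x) - 4 = -3] -4 is outermost — add 4 both sides, so sub: -x = 1.
Step 3. [-x = 1] flip signs both sides. So neg: x = -1.

Answer: x ∈ {-1}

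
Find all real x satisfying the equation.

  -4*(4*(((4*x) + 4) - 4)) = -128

Step 1. [-4*(4*(((4*x) + 4) - 4)) = -128] leading coefficient -4: divide by -4, so div: 4*(((4*x) + 4) - 4) = 32.
Step 2. [4*(((4*x) + 4) - 4) = 32] LHS = 4·(…); ÷4 both sides, so div: ((4*x) + 4) - 4 = 8.
Step 3. [((4*x) + 4) - 4 = 8] peel the -4: add 4 from each side. So sub: (4*x) + 4 = 12.
Step 4. [(4*x) + 4 = 12] 4 comes off first (subtract 4). So sub: 4*x = 8.
Step 5. [4*x = 8] leading coefficient 4: divide by 4 ⇒ div: x = 2.

Answer: x ∈ {2}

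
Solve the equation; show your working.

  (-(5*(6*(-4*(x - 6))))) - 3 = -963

Step 1. [(-(5*(6*(-4*(x - 6))))) - 3 = -963] 3 comes off first (add 3), so sub: -(5*(6*(-4*(x - 6)))) = -960.
Step 2. [-(5*(6*(-4*(x - 6)))) = -960] LHS negated; negate both sides. So neg: 5*(6*(-4*(x - 6))) = 960.
Step 3. [5*(6*(-4*(x - 6))) = 960] 5 out front; divide by 5. So div: 6*(-4*(x - 6)) = 192.
Step 4. [6*(-4*(x - 6)) = 192] 6 out front; divide by 6 ⇒ div: -4*(x - 6) = 32.
Step 5. [-4*(x - 6) = 32] LHS = -4·(…); ÷-4 both sides ⇒ div: x - 6 = -8.
Step 6. [x - 6 = -8] peel the -6: add 6 from each side, so sub: x = -2.

Answer: x ∈ {-2}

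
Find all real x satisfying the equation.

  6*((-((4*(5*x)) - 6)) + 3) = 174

Step 1. [6*((-((4*(5*x)) - 6)) + 3) = 174] divide by the outer 6 ⇒ div: (-((4*(5*x)) - 6)) + 3 = 29.
Step 2. [(-((4*(5*x)) - 6)) + 3 = 29] +3 is outermost — subtract 3 both sides ⇒ sub: -((4*(5*x)) - 6) = 26.
Step 3. [-((4*(5*x)) - 6) = 26] flip signs both sides. So neg: (4*(5*x)) - 6 = -26.
Step 4. [(4*(5*x)) - 6 = -26] -6 is outermost — add 6 both sides. So sub: 4*(5*x) = -20.
Step 5. [4*(5*x) = -20] leading coefficient 4: divide by 4. So div: 5*x = -5.
Step 6. [5*x = -5] 5 out front; divide by 5 ⇒ div: x = -1.

Answer: x ∈ {-1}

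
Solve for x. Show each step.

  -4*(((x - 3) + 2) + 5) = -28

Step 1. [-4*(((x - 3) + 2) + 5) = -28] LHS = -4·(…); ÷-4 both sides ⇒ div: ((x - 3) + 2) + 5 = 7.
Step 2. [((x - 3) + 2) + 5 = 7] the outer +5 inverts by subtracting 5, so sub: (x - 3) + 2 = 2.
Step 3. [(x - 3) + 2 = 2] peel the +2: subtract 2 from each side, so sub: x - 3 = 0.
Step 4. [x - 3 = 0] -3 is outermost — add 3 both sides ⇒ sub: x = 3.

Answer: x ∈ {3}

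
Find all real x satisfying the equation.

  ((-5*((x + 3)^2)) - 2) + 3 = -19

Step 1. [((-5*((x + 3)^2)) - 2) + 3 = -19] 3 comes off first (subtract 3). So sub: (-5*((x + 3)^2)) - 2 = -22.
Step 2. [(-5*((x + 3)^2)) - 2 = -22] peel the -2: add 2 from each side, so sub: -5*((x + 3)^2) = -20.
Step 3. [-5*((x + 3)^2) = -20] -5 out front; divide by -5. So div: (x + 3)^2 = 4.
Step 4. [(x + 3)^2 = 4] √ both sides: 4 ≥ 0 gives two branches, so sqrt: x + 3 = 2 or -2.
Step 5. [x + 3 = 2 or -2] subtract 3: x sits inside (… + 3) ⇒ sub: x = -1 or -5.

Answer: x ∈ {-5, -1}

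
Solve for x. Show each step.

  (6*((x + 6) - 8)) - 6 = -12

Step 1. [(6*((x + 6) - 8)) - 6 = -12] 6 | LHS and 6 | -12: pull 6 out, so factor: ((x + 6) - 8) - 1 = -2.
Step 2. [((x + 6) - 8) - 1 = -2] the outer -1 inverts by adding 1 ⇒ sub: (x + 6) - 8 = -1.
Step 3. [(x + 6) - 8 = -1] the outer -8 inverts by adding 8, so sub: x + 6 = 7.
Step 4. [x + 6 = 7] peel the +6: subtract 6 from each side. So sub: x = 1.

Answer: x ∈ {1}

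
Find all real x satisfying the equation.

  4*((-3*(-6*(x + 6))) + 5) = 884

Step 1. [4*((-3*(-6*(x + 6))) + 5) = 884] divide by the outer 4. So div: (-3*(-6*(x + 6))) + 5 = 221.
Step 2. [(-3*(-6*(x + 6))) + 5 = 221] subtract 5: x sits inside (… + 5) ⇒ sub: -3*(-6*(x + 6)) = 216.
Step 3. [-3*(-6*(x + 6)) = 216] LHS = -3·(…); ÷-3 both sides. So div: -6*(x + 6) = -72.
Step 4. [-6*(x + 6) = -72] -6·(inner) — divide through by -6 ⇒ div: x + 6 = 12.
Step 5. [x + 6 = 12] subtract 6: x sits inside (… + 6), so sub: x = 6.

Answer: x ∈ {6}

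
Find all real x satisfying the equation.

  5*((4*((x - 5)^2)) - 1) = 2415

Step 1. [5*((4*((x - 5)^2)) - 1) = 2415] LHS = 5·(…); ÷5 both sides, so div: (4*((x - 5)^2)) - 1 = 483.
Step 2. [(4*((x - 5)^2)) - 1 = 483] the outer -1 inverts by adding 1. So sub: 4*((x - 5)^2) = 484.
Step 3. [4*((x - 5)^2) = 484] leading coefficient 4: divide by 4. So div: (x - 5)^2 = 121.
Step 4. [(x - 5)^2 = 121] LHS squared, RHS 121 ≥ 0: apply √ (±) ⇒ sqrt: x - 5 = 11 or -11.
Step 5. [x - 5 = 11 or -11] -5 is outermost — add 5 both sides, so sub: x = 16 or -6.

Answer: x ∈ {-6, 16}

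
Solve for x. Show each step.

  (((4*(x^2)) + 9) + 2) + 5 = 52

Step 1. [(((4*(x^2)) + 9) + 2) + 5 = 52] 5 comes off first (subtract 5) ⇒ sub: ((4*(x^2)) + 9) + 2 = 47.
Step 2. [((4*(x^2)) + 9) + 2 = 47] subtract 2: x sits inside (… + 2), so sub: (4*(x^2)) + 9 = 45.
Step 3. [(4*(x^2)) + 9 = 45] 9 comes off first (subtract 9) ⇒ sub: 4*(x^2) = 36.
Step 4. [4*(x^2) = 36] leading coefficient 4: divide by 4 ⇒ div: x^2 = 9.
Step 5. [x^2 = 9] LHS squared, RHS 9 ≥ 0: apply √ (±) ⇒ sqrt: x = 3 or -3.

Answer: x ∈ {-3, 3}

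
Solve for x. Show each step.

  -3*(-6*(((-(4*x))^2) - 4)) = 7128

Step 1. [-3*(-6*(((-(4*x))^2) - 4)) = 7128] LHS = -3·(…); ÷-3 both sides, so div: -6*(((-(4*x))^2) - 4) = -2376.
Step 2. [-6*(((-(4*x))^2) - 4) = -2376] divide by the outer -6 ⇒ div: ((-(4*x))^2) - 4 = 396.
Step 3. [((-(4*x))^2) - 4 = 396] -4 is outermost — add 4 both sides, so sub: (-(4*x))^2 = 400.
Step 4. [(-(4*x))^2 = 400] 400 ≥ 0, LHS is (·)² — take ±√ ⇒ sqrt: -(4*x) = 20 or -20.
Step 5. [-(4*x) = 20 or -20] flip signs both sides ⇒ neg: 4*x = -20 or 20.
Step 6. [4*x = -20 or 20] divide by the outer 4. So div: x = -5 or 5.

Answer: x ∈ {-5, 5}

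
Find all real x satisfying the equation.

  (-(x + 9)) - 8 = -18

Step 1. [(-(x + 9)) - 8 = -18] peel the -8: add 8 from each side, so sub: -(x + 9) = -10.
Step 2. [-(x + 9) = -10] flip signs both sides, so neg: x + 9 = 10.
Step 3. [x + 9 = 10] the outer +9 inverts by subtracting 9. So sub: x = 1.

Answer: x ∈ {1}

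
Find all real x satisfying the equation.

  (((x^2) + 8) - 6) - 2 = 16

Step 1. [(((x^2) + 8) - 6) - 2 = 16] the outer -2 inverts by adding 2, so sub: ((x^2) + 8) - 6 = 18.
Step 2. [((x^2) + 8) - 6 = 18] the outer -6 inverts by adding 6. So sub: (x^2) + 8 = 24.
Step 3. [(x^2) + 8 = 24] +8 is outermost — subtract 8 both sides. So sub: x^2 = 16.
Step 4. [x^2 = 16] √ both sides: 16 ≥ 0 gives two branches. So sqrt: x = 4 or -4.

Answer: x ∈ {-4, 4}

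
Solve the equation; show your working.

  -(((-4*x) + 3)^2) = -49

Step 1. [-(((-4*x) + 3)^2) = -49] LHS negated; negate both sides. So neg: ((-4*x) + 3)^2 = 49.
Step 2. [((-4*x) + 3)^2 = 49] √ both sides: 49 ≥ 0 gives two branches ⇒ sqrt: (-4*x) + 3 = 7 or -7.
Step 3. [(-4*x) + 3 = 7 or -7] subtract 3: x sits inside (… + 3). So sub: -4*x = 4 or -10.
Step 4. [-4*x = 4 or -10] LHS = -4·(…); ÷-4 both sides. So div: x = -1 or 5/2.

Answer: x ∈ {-1, 5/2}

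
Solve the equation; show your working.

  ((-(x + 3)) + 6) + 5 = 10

Step 1. [((-(x + 3)) + 6) + 5 = 10] the outer +5 inverts by subtracting 5. So sub: (-(x + 3)) + 6 = 5.
Step 2. [(-(x + 3)) + 6 = 5] 6 comes off first (subtract 6) ⇒ sub: -(x + 3) = -1.
Step 3. [-(x + 3) = -1] LHS negated; negate both sides. So neg: x + 3 = 1.
Step 4. [x + 3 = 1] subtract 3: x sits inside (… + 3) ⇒ sub: x = -2.

Answer: x ∈ {-2}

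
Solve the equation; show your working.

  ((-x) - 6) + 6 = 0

Step 1. [((-x) - 6) + 6 = 0] +6 is outermost — subtract 6 both sides, so sub: (-x) - 6 = -6.
Step 2. [(-x) - 6 = -6] the outer -6 inverts by adding 6. So sub: -x = 0.
Step 3. [-x = 0] leading − — multiply by −1 ⇒ neg: x = 0.

Answer: x ∈ {0}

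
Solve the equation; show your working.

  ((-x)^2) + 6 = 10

Step 1. [((-x)^2) + 6 = 10] the outer +6 inverts by subtracting 6. So sub: (-x)^2 = 4.
Step 2. [(-x)^2 = 4] √ both sides: 4 ≥ 0 gives two branches ⇒ sqrt: -x = 2 or -2.
Step 3. [-x = 2 or -2] LHS negated; negate both sides ⇒ neg: x = -2 or 2.

Answer: x ∈ {-2, 2}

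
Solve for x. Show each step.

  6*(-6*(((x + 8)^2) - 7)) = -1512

Step 1. [6*(-6*(((x + 8)^2) - 7)) = -1512] 6·(inner) — divide through by 6 ⇒ div: -6*(((x + 8)^2) - 7) = -252.
Step 2. [-6*(((x + 8)^2) - 7) = -252] -6 out front; divide by -6 ⇒ div: ((x + 8)^2) - 7 = 42.
Step 3. [((x + 8)^2) - 7 = 42] -7 is outermost — add 7 both sides ⇒ sub: (x + 8)^2 = 49.
Step 4. [(x + 8)^2 = 49] 49 ≥ 0, LHS is (·)² — take ±√. So sqrt: x + 8 = 7 or -7.
Step 5. [x + 8 = 7 or -7] peel the +8: subtract 8 from each side, so sub: x = -1 or -15.

Answer: x ∈ {-15, -1}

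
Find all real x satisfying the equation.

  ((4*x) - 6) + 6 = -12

Step 1. [((4*x) - 6) + 6 = -12] 6 comes off first (subtract 6). So sub: (4*x) - 6 = -18.
Step 2. [(4*x) - 6 = -18] 6 comes off first (add 6), so sub: 4*x = -12.
Step 3. [4*x = -12] leading coefficient 4: divide by 4. So div: x = -3.

Answer: x ∈ {-3}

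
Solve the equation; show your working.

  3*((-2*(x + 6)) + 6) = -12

Step 1. [3*((-2*(x + 6)) + 6) = -12] LHS = 3·(…); ÷3 both sides, so div: (-2*(x + 6)) + 6 = -4.
Step 2. [(-2*(x + 6)) + 6 = -4] the outer +6 inverts by subtracting 6. So sub: -2*(x + 6) = -10.
Step 3. [-2*(x + 6) = -10] -2·(inner) — divide through by -2, so div: x + 6 = 5.
Step 4. [x + 6 = 5] the outer +6 inverts by subtracting 6, so sub: x = -1.

Answer: x ∈ {-1}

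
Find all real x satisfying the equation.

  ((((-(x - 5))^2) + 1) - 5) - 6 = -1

Step 1. [((((-(x - 5))^2) + 1) - 5) - 6 = -1] -6 is outermost — add 6 both sides, so sub: (((-(x - 5))^2) + 1) - 5 = 5.
Step 2. [(((-(x - 5))^2) + 1) - 5 = 5] add 5: x sits inside (… - 5). So sub: ((-(x - 5))^2) + 1 = 10.
Step 3. [((-(x - 5))^2) + 1 = 10] the outer +1 inverts by subtracting 1, so sub: (-(x - 5))^2 = 9.
Step 4. [(-(x - 5))^2 = 9] √ both sides: 9 ≥ 0 gives two branches, so sqrt: -(x - 5) = 3 or -3.
Step 5. [-(x - 5) = 3 or -3] flip signs both sides. So neg: x - 5 = -3 or 3.
Step 6. [x - 5 = -3 or 3] 5 comes off first (add 5), so sub: x = 2 or 8.

Answer: x ∈ {2, 8}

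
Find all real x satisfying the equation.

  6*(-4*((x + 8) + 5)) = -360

Step 1. [6*(-4*((x + 8) + 5)) = -360] leading coefficient 6: divide by 6, so div: -4*((x + 8) + 5) = -60.
Step 2. [-4*((x + 8) + 5) = -60] leading coefficient -4: divide by -4 ⇒ div: (x + 8) + 5 = 15.
Step 3. [(x + 8) + 5 = 15] subtract 5: x sits inside (… + 5), so sub: x + 8 = 10.
Step 4. [x + 8 = 10] subtract 8: x sits inside (… + 8). So sub: x = 2.

Answer: x ∈ {2}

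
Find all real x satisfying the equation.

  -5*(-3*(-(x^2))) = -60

Step 1. [-5*(-3*(-(x^2))) = -60] leading coefficient -5: divide by -5. So div: -3*(-(x^2)) = 12.
Step 2. [-3*(-(x^2)) = 12] LHS = -3·(…); ÷-3 both sides. So div: -(x^2) = -4.
Step 3. [-(x^2) = -4] LHS negated; negate both sides ⇒ neg: x^2 = 4.
Step 4. [x^2 = 4] √ both sides: 4 ≥ 0 gives two branches ⇒ sqrt: x = 2 or -2.

Answer: x ∈ {-2, 2}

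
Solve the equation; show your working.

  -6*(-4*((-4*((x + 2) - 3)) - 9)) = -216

Step 1. [-6*(-4*((-4*((x + 2) - 3)) - 9)) = -216] leading coefficient -6: divide by -6, so div: -4*((-4*((x + 2) - 3)) - 9) = 36.
Step 2. [-4*((-4*((x + 2) - 3)) - 9) = 36] divide by the outer -4, so div: (-4*((x + 2) - 3)) - 9 = -9.
Step 3. [(-4*((x + 2) - 3)) - 9 = -9] peel the -9: add 9 from each side, so sub: -4*((x + 2) - 3) = 0.
Step 4. [-4*((x + 2) - 3) = 0] LHS = -4·(…); ÷-4 both sides. So div: (x + 2) - 3 = 0.
Step 5. [(x + 2) - 3 = 0] -3 is outermost — add 3 both sides, so sub: x + 2 = 3.
Step 6. [x + 2 = 3] the outer +2 inverts by subtracting 2 ⇒ sub: x = 1.

Answer: x ∈ {1}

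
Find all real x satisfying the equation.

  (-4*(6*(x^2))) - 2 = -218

Step 1. [(-4*(6*(x^2))) - 2 = -218] the outer -2 inverts by adding 2 ⇒ sub: -4*(6*(x^2)) = -216.
Step 2. [-4*(6*(x^2)) = -216] leading coefficient -4: divide by -4. So div: 6*(x^2) = 54.
Step 3. [6*(x^2) = 54] 6·(inner) — divide through by 6 ⇒ div: x^2 = 9.
Step 4. [x^2 = 9] LHS squared, RHS 9 ≥ 0: apply √ (±). So sqrt: x = 3 or -3.

Answer: x ∈ {-3, 3}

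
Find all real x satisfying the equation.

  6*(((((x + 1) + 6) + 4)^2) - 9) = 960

Step 1. [6*(((((x + 1) + 6) + 4)^2) - 9) = 960] divide by the outer 6 ⇒ div: ((((x + 1) + 6) + 4)^2) - 9 = 160.
Step 2. [((((x + 1) + 6) + 4)^2) - 9 = 160] peel the -9: add 9 from each side ⇒ sub: (((x + 1) + 6) + 4)^2 = 169.
Step 3. [(((x + 1) + 6) + 4)^2 = 169] √ both sides: 169 ≥ 0 gives two branches. So sqrt: ((x + 1) + 6) + 4 = 13 or -13.
Step 4. [((x + 1) + 6) + 4 = 13 or -13] the outer +4 inverts by subtracting 4 ⇒ sub: (x + 1) + 6 = 9 or -17.
Step 5. [(x + 1) + 6 = 9 or -17] +6 is outermost — subtract 6 both sides. So sub: x + 1 = 3 or -23.
Step 6. [x + 1 = 3 or -23] 1 comes off first (subtract 1), so sub: x = 2 or -24.

Answer: x ∈ {-24, 2}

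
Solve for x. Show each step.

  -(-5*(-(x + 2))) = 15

Step 1. [-(-5*(-(x + 2))) = 15] LHS negated; negate both sides, so neg: -5*(-(x + 2)) = -15.
Step 2. [-5*(-(x + 2)) = -15] -5·(inner) — divide through by -5 ⇒ div: -(x + 2) = 3.
Step 3. [-(x + 2) = 3] LHS negated; negate both sides. So neg: x + 2 = -3.
Step 4. [x + 2 = -3] 2 comes off first (subtract 2), so sub: x = -5.

Answer: x ∈ {-5}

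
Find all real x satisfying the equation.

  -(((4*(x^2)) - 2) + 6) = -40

Step 1. [-(((4*(x^2)) - 2) + 6) = -40] leading − — multiply by −1. So neg: ((4*(x^2)) - 2) + 6 = 40.
Step 2. [((4*(x^2)) - 2) + 6 = 40] subtract 6: x sits inside (… + 6) ⇒ sub: (4*(x^2)) - 2 = 34.
Step 3. [(4*(x^2)) - 2 = 34] add 2: x sits inside (… - 2) ⇒ sub: 4*(x^2) = 36.
Step 4. [4*(x^2) = 36] leading coefficient 4: divide by 4 ⇒ div: x^2 = 9.
Step 5. [x^2 = 9] LHS squared, RHS 9 ≥ 0: apply √ (±), so sqrt: x = 3 or -3.

Answer: x ∈ {-3, 3}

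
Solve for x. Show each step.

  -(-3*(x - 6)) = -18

Step 1. [-(-3*(x - 6)) = -18] LHS negated; negate both sides ⇒ neg: -3*(x - 6) = 18.
Step 2. [-3*(x - 6) = 18] LHS = -3·(…); ÷-3 both sides. So div: x - 6 = -6.
Step 3. [x - 6 = -6] peel the -6: add 6 from each side. So sub: x = 0.

Answer: x ∈ {0}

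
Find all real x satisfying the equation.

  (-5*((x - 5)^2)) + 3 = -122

Step 1. [(-5*((x - 5)^2)) + 3 = -122] 3 comes off first (subtract 3) ⇒ sub: -5*((x - 5)^2) = -125.
Step 2. [-5*((x - 5)^2) = -125] divide by the outer -5 ⇒ div: (x - 5)^2 = 25.
Step 3. [(x - 5)^2 = 25] 25 ≥ 0, LHS is (·)² — take ±√. So sqrt: x - 5 = 5 or -5.
Step 4. [x - 5 = 5 or -5] the outer -5 inverts by adding 5, so sub: x = 10 or 0.

Answer: x ∈ {0, 10}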